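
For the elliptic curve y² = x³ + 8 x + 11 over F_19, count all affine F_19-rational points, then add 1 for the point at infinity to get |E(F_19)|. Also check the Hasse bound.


Affine points = {(0, 7), (0, 12), (1, 1), (1, 18), (2, 4), (2, 15), (3, 9), (3, 10), (5, 9), (5, 10), (6, 3), (6, 16), (7, 7), (7, 12), (8, 6), (8, 13), (11, 9), (11, 10), (12, 7), (12, 12), (14, 6), (14, 13), (16, 6), (16, 13), (17, 5), (17, 14)}; affine count = 26; |E(F_19)| = 27.

Discriminant check: Δ ∝ 4a³ + 27b² = 4·8³ + 27·11² = 4·512 + 27·121 ≡ 14 (mod 19). Nonzero ⇒ E is nonsingular.
For each x ∈ F_19, compute rhs = x³ + 8·x + 11 mod 19, then count y ∈ F_19 with y² ≡ rhs.
  x = 0: rhs = 11, matching y values: 7, 12 (2 points).
  x = 1: rhs = 1, matching y values: 1, 18 (2 points).
  x = 2: rhs = 16, matching y values: 4, 15 (2 points).
  x = 3: rhs = 5, matching y values: 9, 10 (2 points).
  x = 4: rhs = 12, matching y values: none (0 points).
  x = 5: rhs = 5, matching y values: 9, 10 (2 points).
  x = 6: rhs = 9, matching y values: 3, 16 (2 points).
  x = 7: rhs = 11, matching y values: 7, 12 (2 points).
  x = 8: rhs = 17, matching y values: 6, 13 (2 points).
  x = 9: rhs = 14, matching y values: none (0 points).
  x = 10: rhs = 8, matching y values: none (0 points).
  x = 11: rhs = 5, matching y values: 9, 10 (2 points).
  x = 12: rhs = 11, matching y values: 7, 12 (2 points).
  x = 13: rhs = 13, matching y values: none (0 points).
  x = 14: rhs = 17, matching y values: 6, 13 (2 points).
  x = 15: rhs = 10, matching y values: none (0 points).
  x = 16: rhs = 17, matching y values: 6, 13 (2 points).
  x = 17: rhs = 6, matching y values: 5, 14 (2 points).
  x = 18: rhs = 2, matching y values: none (0 points).
Total affine count: 26.
Full point count |E(F_19)| = 26 + 1 = 27.
Hasse bound: |27 − (19+1)| = |7| = 7 ≤ 2√19 ≈ 8.7178 ✓.


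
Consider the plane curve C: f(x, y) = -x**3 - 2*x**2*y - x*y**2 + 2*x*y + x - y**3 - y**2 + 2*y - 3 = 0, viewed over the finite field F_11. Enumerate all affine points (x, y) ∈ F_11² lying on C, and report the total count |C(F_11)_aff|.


Affine F_11-points: {(0, 2), (0, 3), (0, 5), (1, 8), (2, 2), (5, 2), (6, 5), (7, 10), (8, 1), (8, 4), (8, 8), (10, 6), (10, 10)}; count = 13.

For each of the 121 pairs (x, y) ∈ F_11², evaluate f(x, y) mod 11. Record the zeros.
  x = 0: [0↦8, 1↦8, 2↦0, 3↦0, 4↦2, 5↦0, 6↦10, 7↦4, 8↦9, 9↦8, 10↦6]  zeros at y ∈ {2, 3, 5}
  x = 1: [0↦8, 1↦7, 2↦7, 3↦2, 4↦8, 5↦8, 6↦7, 7↦10, 8↦0, 9↦4, 10↦5]  zeros at y ∈ {8}
  x = 2: [0↦2, 1↦7, 2↦0, 3↦8, 4↦3, 5↦1, 6↦7, 7↦4, 8↦8, 9↦2, 10↦2]  zeros at y ∈ {2}
  x = 3: [0↦6, 1↦2, 2↦6, 3↦1, 4↦3, 5↦6, 6↦4, 7↦2, 8↦5, 9↦7, 10↦2]  zeros at y ∈ ∅
  x = 4: [0↦3, 1↦8, 2↦8, 3↦8, 4↦2, 5↦6, 6↦3, 7↦9, 8↦7, 9↦2, 10↦10]  zeros at y ∈ ∅
  x = 5: [0↦9, 1↦8, 2↦0, 3↦1, 4↦5, 5↦6, 6↦9, 7↦8, 8↦8, 9↦3, 10↦9]  zeros at y ∈ {2}
  x = 6: [0↦7, 1↦7, 2↦9, 3↦7, 4↦6, 5↦0, 6↦5, 7↦4, 8↦2, 9↦4, 10↦4]  zeros at y ∈ {5}
  x = 7: [0↦2, 1↦10, 2↦7, 3↦9, 4↦10, 5↦4, 6↦7, 7↦2, 8↦5, 9↦10, 10↦0]  zeros at y ∈ {10}
  x = 8: [0↦10, 1↦0, 2↦10, 3↦1, 4↦0, 5↦1, 6↦9, 7↦7, 8↦0, 9↦4, 10↦2]  zeros at y ∈ {1, 4, 8}
  x = 9: [0↦3, 1↦4, 2↦1, 3↦10, 4↦3, 5↦7, 6↦5, 7↦2, 8↦3, 9↦2, 10↦4]  zeros at y ∈ ∅
  x = 10: [0↦8, 1↦5, 2↦7, 3↦8, 4↦2, 5↦5, 6↦0, 7↦3, 8↦8, 9↦9, 10↦0]  zeros at y ∈ {6, 10}
Collecting zeros: affine points = {(0, 2), (0, 3), (0, 5), (1, 8), (2, 2), (5, 2), (6, 5), (7, 10), (8, 1), (8, 4), (8, 8), (10, 6), (10, 10)}.
Total count |C(F_11)_aff| = 13.


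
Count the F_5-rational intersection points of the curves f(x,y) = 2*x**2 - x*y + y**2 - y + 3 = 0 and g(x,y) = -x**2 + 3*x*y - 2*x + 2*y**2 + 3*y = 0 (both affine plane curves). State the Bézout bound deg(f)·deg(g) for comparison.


Common zeros: {(2, 4)}; count = 1; Bézout bound = 4.

deg(f) = 2, deg(g) = 2, so Bézout bound = 4.
Scan x ∈ F_5. For each x, list the y ∈ F_5 with f(x, y) ≡ 0 and those with g(x, y) ≡ 0 (mod 5); the common zeros in that column are the intersection.
  x = 0: f ≡ 0 at y ∈ {2, 4}; g ≡ 0 at y ∈ {0, 1}; common: ∅.
  x = 1: f ≡ 0 at y ∈ {0, 2}; g ≡ 0 at y ∈ {1}; common: ∅.
  x = 2: f ≡ 0 at y ∈ {4}; g ≡ 0 at y ∈ {4}; common: {4}.
  x = 3: f ≡ 0 at y ∈ ∅; g ≡ 0 at y ∈ {0, 4}; common: ∅.
  x = 4: f ≡ 0 at y ∈ {0}; g ≡ 0 at y ∈ ∅; common: ∅.
Collecting: common zeros = {(2, 4)}, so the count is 1.
Comparison with the Bézout bound: 1 ≤ 4 = deg(f)·deg(g), as expected for curves with no common component (the affine F_5-count falls short of the bound because intersections may lie at infinity, over extension fields, or carry multiplicity).


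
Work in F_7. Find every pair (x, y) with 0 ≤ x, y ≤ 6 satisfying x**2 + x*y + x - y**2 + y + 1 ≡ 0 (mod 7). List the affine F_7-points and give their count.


Affine F_7-points: {(1, 3), (1, 6), (2, 0), (2, 3), (4, 0), (4, 5), (6, 1), (6, 6)}; count = 8.

For each of the 49 pairs (x, y) ∈ F_7², evaluate f(x, y) mod 7. Record the zeros.
  x = 0: [0↦1, 1↦1, 2↦6, 3↦2, 4↦3, 5↦2, 6↦6]  zeros at y ∈ ∅
  x = 1: [0↦3, 1↦4, 2↦3, 3↦0, 4↦2, 5↦2, 6↦0]  zeros at y ∈ {3, 6}
  x = 2: [0↦0, 1↦2, 2↦2, 3↦0, 4↦3, 5↦4, 6↦3]  zeros at y ∈ {0, 3}
  x = 3: [0↦6, 1↦2, 2↦3, 3↦2, 4↦6, 5↦1, 6↦1]  zeros at y ∈ ∅
  x = 4: [0↦0, 1↦4, 2↦6, 3↦6, 4↦4, 5↦0, 6↦1]  zeros at y ∈ {0, 5}
  x = 5: [0↦3, 1↦1, 2↦4, 3↦5, 4↦4, 5↦1, 6↦3]  zeros at y ∈ ∅
  x = 6: [0↦1, 1↦0, 2↦4, 3↦6, 4↦6, 5↦4, 6↦0]  zeros at y ∈ {1, 6}
Collecting zeros: affine points = {(1, 3), (1, 6), (2, 0), (2, 3), (4, 0), (4, 5), (6, 1), (6, 6)}.
Total count |C(F_7)_aff| = 8.


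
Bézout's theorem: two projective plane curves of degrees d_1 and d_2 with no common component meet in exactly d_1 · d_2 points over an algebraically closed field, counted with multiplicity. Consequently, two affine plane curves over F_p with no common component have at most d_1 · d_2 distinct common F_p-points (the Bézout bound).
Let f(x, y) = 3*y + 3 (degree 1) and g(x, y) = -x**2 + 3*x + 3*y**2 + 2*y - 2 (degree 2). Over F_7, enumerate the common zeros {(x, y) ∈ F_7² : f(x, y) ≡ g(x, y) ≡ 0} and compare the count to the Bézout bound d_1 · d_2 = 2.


Common zeros: ∅; count = 0; Bézout bound = 2.

deg(f) = 1, deg(g) = 2, so Bézout bound = 2.
Scan x ∈ F_7. For each x, list the y ∈ F_7 with f(x, y) ≡ 0 and those with g(x, y) ≡ 0 (mod 7); the common zeros in that column are the intersection.
  x = 0: f ≡ 0 at y ∈ {6}; g ≡ 0 at y ∈ {2}; common: ∅.
  x = 1: f ≡ 0 at y ∈ {6}; g ≡ 0 at y ∈ {0, 4}; common: ∅.
  x = 2: f ≡ 0 at y ∈ {6}; g ≡ 0 at y ∈ {0, 4}; common: ∅.
  x = 3: f ≡ 0 at y ∈ {6}; g ≡ 0 at y ∈ {2}; common: ∅.
  x = 4: f ≡ 0 at y ∈ {6}; g ≡ 0 at y ∈ ∅; common: ∅.
  x = 5: f ≡ 0 at y ∈ {6}; g ≡ 0 at y ∈ {1, 3}; common: ∅.
  x = 6: f ≡ 0 at y ∈ {6}; g ≡ 0 at y ∈ ∅; common: ∅.
Collecting: common zeros = ∅, so the count is 0.
Comparison with the Bézout bound: 0 ≤ 2 = deg(f)·deg(g), as expected for curves with no common component (the affine F_7-count falls short of the bound because intersections may lie at infinity, over extension fields, or carry multiplicity).


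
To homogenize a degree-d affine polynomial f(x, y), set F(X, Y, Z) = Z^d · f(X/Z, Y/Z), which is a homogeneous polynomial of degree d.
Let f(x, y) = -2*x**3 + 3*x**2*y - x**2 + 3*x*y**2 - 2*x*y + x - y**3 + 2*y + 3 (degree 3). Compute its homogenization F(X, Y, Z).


F(X, Y, Z) = -2*X**3 + 3*X**2*Y - X**2*Z + 3*X*Y**2 - 2*X*Y*Z + X*Z**2 - Y**3 + 2*Y*Z**2 + 3*Z**3

deg(f) = 3.
Substitute x = X/Z, y = Y/Z into f, then multiply by Z^3.
  monomial -2·x^3·y^0 ↦ -2·X^3·Y^0·Z^0.
  monomial 3·x^2·y^1 ↦ 3·X^2·Y^1·Z^0.
  monomial -1·x^2·y^0 ↦ -1·X^2·Y^0·Z^1.
  monomial 3·x^1·y^2 ↦ 3·X^1·Y^2·Z^0.
  monomial -2·x^1·y^1 ↦ -2·X^1·Y^1·Z^1.
  monomial 1·x^1·y^0 ↦ 1·X^1·Y^0·Z^2.
  monomial -1·x^0·y^3 ↦ -1·X^0·Y^3·Z^0.
  monomial 2·x^0·y^1 ↦ 2·X^0·Y^1·Z^2.
  monomial 3·x^0·y^0 ↦ 3·X^0·Y^0·Z^3.
Collecting: F(X, Y, Z) = -2*X**3 + 3*X**2*Y - X**2*Z + 3*X*Y**2 - 2*X*Y*Z + X*Z**2 - Y**3 + 2*Y*Z**2 + 3*Z**3.


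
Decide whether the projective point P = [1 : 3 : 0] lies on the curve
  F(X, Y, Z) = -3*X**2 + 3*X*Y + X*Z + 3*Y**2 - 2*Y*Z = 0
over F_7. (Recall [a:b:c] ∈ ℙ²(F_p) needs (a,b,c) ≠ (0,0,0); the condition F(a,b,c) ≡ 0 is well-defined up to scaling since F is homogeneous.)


F(1,3,0) ≡ 5 (mod 7); P is NOT on the curve.

Evaluate F(1, 3, 0) term-by-term (mod 7).
  -3*X**2 ↦ -3·1·1·1 = -3
  3*X*Y ↦ 3·1·3·1 = 9
  X*Z ↦ 1·1·1·0 = 0
  3*Y**2 ↦ 3·1·9·1 = 27
  -2*Y*Z ↦ -2·1·3·0 = 0
Sum: F(1, 3, 0) = (-3) + (9) + (0) + (27) + (0) = 33.
Reducing mod 7: 33 ≡ 5 (mod 7).
Since F(a, b, c) ≡ 5 ≠ 0 (mod 7), P does NOT lie on the curve.


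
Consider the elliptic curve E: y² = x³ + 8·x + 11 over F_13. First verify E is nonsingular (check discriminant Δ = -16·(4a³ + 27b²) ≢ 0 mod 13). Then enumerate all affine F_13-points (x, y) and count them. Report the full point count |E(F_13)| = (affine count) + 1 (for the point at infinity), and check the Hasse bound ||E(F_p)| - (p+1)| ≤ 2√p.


Affine points = {(2, 3), (2, 10), (3, 6), (3, 7), (4, 4), (4, 9), (10, 5), (10, 8), (11, 0)}; affine count = 9; |E(F_13)| = 10.

Discriminant check: Δ ∝ 4a³ + 27b² = 4·8³ + 27·11² = 4·512 + 27·121 ≡ 11 (mod 13). Nonzero ⇒ E is nonsingular.
For each x ∈ F_13, compute rhs = x³ + 8·x + 11 mod 13, then count y ∈ F_13 with y² ≡ rhs.
  x = 0: rhs = 11, matching y values: none (0 points).
  x = 1: rhs = 7, matching y values: none (0 points).
  x = 2: rhs = 9, matching y values: 3, 10 (2 points).
  x = 3: rhs = 10, matching y values: 6, 7 (2 points).
  x = 4: rhs = 3, matching y values: 4, 9 (2 points).
  x = 5: rhs = 7, matching y values: none (0 points).
  x = 6: rhs = 2, matching y values: none (0 points).
  x = 7: rhs = 7, matching y values: none (0 points).
  x = 8: rhs = 2, matching y values: none (0 points).
  x = 9: rhs = 6, matching y values: none (0 points).
  x = 10: rhs = 12, matching y values: 5, 8 (2 points).
  x = 11: rhs = 0, matching y values: 0 (1 points).
  x = 12: rhs = 2, matching y values: none (0 points).
Total affine count: 9.
Full point count |E(F_13)| = 9 + 1 = 10.
Hasse bound: |10 − (13+1)| = |-4| = 4 ≤ 2√13 ≈ 7.2111 ✓.


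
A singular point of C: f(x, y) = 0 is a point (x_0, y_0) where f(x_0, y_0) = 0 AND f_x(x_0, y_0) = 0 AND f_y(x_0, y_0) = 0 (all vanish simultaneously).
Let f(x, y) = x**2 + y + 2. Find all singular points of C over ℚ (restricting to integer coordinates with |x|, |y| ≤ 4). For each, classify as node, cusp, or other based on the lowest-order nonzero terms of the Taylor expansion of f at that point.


No singular points in the scanned grid; C is smooth there.

Compute partial derivatives:
  f_x = 2*x.
  f_y = 1.
f_y = 1 is a nonzero constant, so f_y never vanishes: no point (x, y) can satisfy f = f_x = f_y = 0. In particular no (x, y) ∈ {−4, ..., 4}² is singular; the curve is smooth.


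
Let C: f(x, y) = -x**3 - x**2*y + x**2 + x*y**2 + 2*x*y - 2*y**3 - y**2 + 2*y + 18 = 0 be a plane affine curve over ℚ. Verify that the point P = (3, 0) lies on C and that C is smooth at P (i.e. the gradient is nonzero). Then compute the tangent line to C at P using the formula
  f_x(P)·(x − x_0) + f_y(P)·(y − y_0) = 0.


Tangent line at P: -21*x - y + 63 = 0.

Step 1: f(3, 0) = 0, so P lies on C.
Step 2: partial derivatives
  f_x(x, y) = -3*x**2 - 2*x*y + 2*x + y**2 + 2*y, f_y(x, y) = -x**2 + 2*x*y + 2*x - 6*y**2 - 2*y + 2.
  f_x(P) = -21, f_y(P) = -1 (gradient nonzero, so P is smooth).
Step 3: tangent line at P: -21·(x − 3) + -1·(y − 0) = 0.
Expanding: -21*x - y + 63 = 0.


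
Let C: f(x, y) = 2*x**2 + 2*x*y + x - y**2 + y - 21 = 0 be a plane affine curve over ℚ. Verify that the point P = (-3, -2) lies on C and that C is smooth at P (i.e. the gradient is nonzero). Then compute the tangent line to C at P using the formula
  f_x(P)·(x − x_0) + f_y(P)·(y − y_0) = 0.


Tangent line at P: -15*x - y - 47 = 0.

Step 1: f(-3, -2) = 0, so P lies on C.
Step 2: partial derivatives
  f_x(x, y) = 4*x + 2*y + 1, f_y(x, y) = 2*x - 2*y + 1.
  f_x(P) = -15, f_y(P) = -1 (gradient nonzero, so P is smooth).
Step 3: tangent line at P: -15·(x − -3) + -1·(y − -2) = 0.
Expanding: -15*x - y - 47 = 0.


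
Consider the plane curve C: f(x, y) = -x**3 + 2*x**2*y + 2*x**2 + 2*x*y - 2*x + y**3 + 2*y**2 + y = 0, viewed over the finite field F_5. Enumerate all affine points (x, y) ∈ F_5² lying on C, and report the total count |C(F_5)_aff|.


Affine F_5-points: {(0, 0), (0, 4), (1, 2), (1, 4), (2, 3), (3, 0), (3, 3), (4, 0), (4, 4)}; count = 9.

For each of the 25 pairs (x, y) ∈ F_5², evaluate f(x, y) mod 5. Record the zeros.
  x = 0: [0↦0, 1↦4, 2↦3, 3↦3, 4↦0]  zeros at y ∈ {0, 4}
  x = 1: [0↦4, 1↦2, 2↦0, 3↦4, 4↦0]  zeros at y ∈ {2, 4}
  x = 2: [0↦1, 1↦2, 2↦3, 3↦0, 4↦4]  zeros at y ∈ {3}
  x = 3: [0↦0, 1↦3, 2↦1, 3↦0, 4↦1]  zeros at y ∈ {0, 3}
  x = 4: [0↦0, 1↦4, 2↦3, 3↦3, 4↦0]  zeros at y ∈ {0, 4}
Collecting zeros: affine points = {(0, 0), (0, 4), (1, 2), (1, 4), (2, 3), (3, 0), (3, 3), (4, 0), (4, 4)}.
Total count |C(F_5)_aff| = 9.


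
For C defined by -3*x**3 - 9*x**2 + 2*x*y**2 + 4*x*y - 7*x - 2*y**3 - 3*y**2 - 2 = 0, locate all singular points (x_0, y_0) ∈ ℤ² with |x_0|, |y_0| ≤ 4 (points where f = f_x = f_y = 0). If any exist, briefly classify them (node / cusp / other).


Singular points: {(-1, -1)}; classification: cusp.

Compute partial derivatives:
  f_x = -9*x**2 - 18*x + 2*y**2 + 4*y - 7.
  f_y = 4*x*y + 4*x - 6*y**2 - 6*y.
Scan x_0 ∈ {−4, ..., 4}. For each x_0, f_y(x_0, y) is a polynomial in y; find its integer roots y ∈ {−4, ..., 4}, then test f_x and f at those candidates.
  x = -4: f_y(-4, y) = -6*y**2 - 22*y - 16; vanishes at y ∈ {-1}. (-4, -1): f_x = -81 ≠ 0.
  x = -3: f_y(-3, y) = -6*y**2 - 18*y - 12; vanishes at y ∈ {-2, -1}. (-3, -2): f_x = -34 ≠ 0; (-3, -1): f_x = -36 ≠ 0.
  x = -2: f_y(-2, y) = -6*y**2 - 14*y - 8; vanishes at y ∈ {-1}. (-2, -1): f_x = -9 ≠ 0.
  x = -1: f_y(-1, y) = -6*y**2 - 10*y - 4; vanishes at y ∈ {-1}. (-1, -1): f_x = 0, f = 0 — SINGULAR.
  x = 0: f_y(0, y) = -6*y**2 - 6*y; vanishes at y ∈ {-1, 0}. (0, -1): f_x = -9 ≠ 0; (0, 0): f_x = -7 ≠ 0.
  x = 1: f_y(1, y) = -6*y**2 - 2*y + 4; vanishes at y ∈ {-1}. (1, -1): f_x = -36 ≠ 0.
  x = 2: f_y(2, y) = -6*y**2 + 2*y + 8; vanishes at y ∈ {-1}. (2, -1): f_x = -81 ≠ 0.
  x = 3: f_y(3, y) = -6*y**2 + 6*y + 12; vanishes at y ∈ {-1, 2}. (3, -1): f_x = -144 ≠ 0; (3, 2): f_x = -126 ≠ 0.
  x = 4: f_y(4, y) = -6*y**2 + 10*y + 16; vanishes at y ∈ {-1}. (4, -1): f_x = -225 ≠ 0.
Only singular point on the grid: (-1, -1).
Classify: substitute x = -1 + u, y = -1 + v and expand: f = -3*u**3 + 2*u*v**2 - 2*v**3 + v**2.
No constant or linear terms (consistent with a singular point). Quadratic part: v**2. Cubic part: -3*u**3 + 2*u*v**2 - 2*v**3.
The quadratic part v**2 is a perfect square, so there is a single (double) tangent line v = 0, i.e. y = -1. Restricting the cubic part to that line (v = 0) leaves -3*u**3 ≠ 0, so f is not divisible by v and the branch is v² ≈ 3*u**3 to lowest order — this is a cusp.
Classification: cusp.


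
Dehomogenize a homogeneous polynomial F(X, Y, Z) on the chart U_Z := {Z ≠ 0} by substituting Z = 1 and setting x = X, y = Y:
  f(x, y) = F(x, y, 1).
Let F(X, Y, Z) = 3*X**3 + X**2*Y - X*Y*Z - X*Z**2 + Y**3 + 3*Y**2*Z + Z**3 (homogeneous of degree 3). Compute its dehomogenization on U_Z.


f(x, y) = 3*x**3 + x**2*y - x*y - x + y**3 + 3*y**2 + 1

On U_Z we set Z = 1. Each monomial c·X^i·Y^j·Z^k in F becomes c·x^i·y^j·1^k = c·x^i·y^j.
Substituting Z = 1: F(X, Y, 1) = 3*x**3 + x**2*y - x*y - x + y**3 + 3*y**2 + 1.
Note: deg(f) ≤ deg(F) = 3; strict inequality happens when F is divisible by Z (lost terms).


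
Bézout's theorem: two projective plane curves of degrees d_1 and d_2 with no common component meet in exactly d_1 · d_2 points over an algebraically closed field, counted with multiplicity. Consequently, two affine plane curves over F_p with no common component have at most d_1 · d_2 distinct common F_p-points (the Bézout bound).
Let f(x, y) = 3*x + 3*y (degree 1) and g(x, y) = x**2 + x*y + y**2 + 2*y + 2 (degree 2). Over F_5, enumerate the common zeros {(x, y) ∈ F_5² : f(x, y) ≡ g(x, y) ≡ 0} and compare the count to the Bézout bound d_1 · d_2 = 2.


Common zeros: {(3, 2), (4, 1)}; count = 2; Bézout bound = 2.

deg(f) = 1, deg(g) = 2, so Bézout bound = 2.
Scan x ∈ F_5. For each x, list the y ∈ F_5 with f(x, y) ≡ 0 and those with g(x, y) ≡ 0 (mod 5); the common zeros in that column are the intersection.
  x = 0: f ≡ 0 at y ∈ {0}; g ≡ 0 at y ∈ {1, 2}; common: ∅.
  x = 1: f ≡ 0 at y ∈ {4}; g ≡ 0 at y ∈ ∅; common: ∅.
  x = 2: f ≡ 0 at y ∈ {3}; g ≡ 0 at y ∈ ∅; common: ∅.
  x = 3: f ≡ 0 at y ∈ {2}; g ≡ 0 at y ∈ {2, 3}; common: {2}.
  x = 4: f ≡ 0 at y ∈ {1}; g ≡ 0 at y ∈ {1, 3}; common: {1}.
Collecting: common zeros = {(3, 2), (4, 1)}, so the count is 2.
Comparison with the Bézout bound: 2 ≤ 2 = deg(f)·deg(g), as expected for curves with no common component (the bound is attained).


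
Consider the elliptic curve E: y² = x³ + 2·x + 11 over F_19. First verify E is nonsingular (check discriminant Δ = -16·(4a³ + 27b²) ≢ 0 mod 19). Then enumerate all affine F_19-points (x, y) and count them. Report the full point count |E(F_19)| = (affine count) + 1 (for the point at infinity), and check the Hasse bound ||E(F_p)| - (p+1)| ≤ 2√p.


Affine points = {(0, 7), (0, 12), (2, 2), (2, 17), (3, 5), (3, 14), (4, 8), (4, 11), (6, 7), (6, 12), (7, 8), (7, 11), (8, 8), (8, 11), (9, 6), (9, 13), (10, 9), (10, 10), (13, 7), (13, 12), (14, 3), (14, 16), (16, 4), (16, 15)}; affine count = 24; |E(F_19)| = 25.

Discriminant check: Δ ∝ 4a³ + 27b² = 4·2³ + 27·11² = 4·8 + 27·121 ≡ 12 (mod 19). Nonzero ⇒ E is nonsingular.
For each x ∈ F_19, compute rhs = x³ + 2·x + 11 mod 19, then count y ∈ F_19 with y² ≡ rhs.
  x = 0: rhs = 11, matching y values: 7, 12 (2 points).
  x = 1: rhs = 14, matching y values: none (0 points).
  x = 2: rhs = 4, matching y values: 2, 17 (2 points).
  x = 3: rhs = 6, matching y values: 5, 14 (2 points).
  x = 4: rhs = 7, matching y values: 8, 11 (2 points).
  x = 5: rhs = 13, matching y values: none (0 points).
  x = 6: rhs = 11, matching y values: 7, 12 (2 points).
  x = 7: rhs = 7, matching y values: 8, 11 (2 points).
  x = 8: rhs = 7, matching y values: 8, 11 (2 points).
  x = 9: rhs = 17, matching y values: 6, 13 (2 points).
  x = 10: rhs = 5, matching y values: 9, 10 (2 points).
  x = 11: rhs = 15, matching y values: none (0 points).
  x = 12: rhs = 15, matching y values: none (0 points).
  x = 13: rhs = 11, matching y values: 7, 12 (2 points).
  x = 14: rhs = 9, matching y values: 3, 16 (2 points).
  x = 15: rhs = 15, matching y values: none (0 points).
  x = 16: rhs = 16, matching y values: 4, 15 (2 points).
  x = 17: rhs = 18, matching y values: none (0 points).
  x = 18: rhs = 8, matching y values: none (0 points).
Total affine count: 24.
Full point count |E(F_19)| = 24 + 1 = 25.
Hasse bound: |25 − (19+1)| = |5| = 5 ≤ 2√19 ≈ 8.7178 ✓.


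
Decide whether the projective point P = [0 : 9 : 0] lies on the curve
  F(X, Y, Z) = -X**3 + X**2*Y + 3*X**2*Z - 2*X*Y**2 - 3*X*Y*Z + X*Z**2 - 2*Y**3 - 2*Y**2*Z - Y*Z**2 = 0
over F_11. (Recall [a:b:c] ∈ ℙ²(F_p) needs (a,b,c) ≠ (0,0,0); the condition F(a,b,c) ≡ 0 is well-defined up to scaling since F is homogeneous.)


F(0,9,0) ≡ 5 (mod 11); P is NOT on the curve.

Evaluate F(0, 9, 0) term-by-term (mod 11).
  -X**3 ↦ -1·0·1·1 = 0
  X**2*Y ↦ 1·0·9·1 = 0
  3*X**2*Z ↦ 3·0·1·0 = 0
  -2*X*Y**2 ↦ -2·0·81·1 = 0
  -3*X*Y*Z ↦ -3·0·9·0 = 0
  X*Z**2 ↦ 1·0·1·0 = 0
  -2*Y**3 ↦ -2·1·729·1 = -1458
  -2*Y**2*Z ↦ -2·1·81·0 = 0
  -Y*Z**2 ↦ -1·1·9·0 = 0
Sum: F(0, 9, 0) = (0) + (0) + (0) + (0) + (0) + (0) + (-1458) + (0) + (0) = -1458.
Reducing mod 11: -1458 ≡ 5 (mod 11).
Since F(a, b, c) ≡ 5 ≠ 0 (mod 11), P does NOT lie on the curve.


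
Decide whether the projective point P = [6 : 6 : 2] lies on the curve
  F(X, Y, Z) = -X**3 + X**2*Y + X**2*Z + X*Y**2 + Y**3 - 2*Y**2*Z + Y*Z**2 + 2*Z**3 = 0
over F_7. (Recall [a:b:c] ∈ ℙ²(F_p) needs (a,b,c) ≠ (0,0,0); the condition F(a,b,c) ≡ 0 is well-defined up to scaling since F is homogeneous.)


F(6,6,2) ≡ 1 (mod 7); P is NOT on the curve.

Evaluate F(6, 6, 2) term-by-term (mod 7).
  -X**3 ↦ -1·216·1·1 = -216
  X**2*Y ↦ 1·36·6·1 = 216
  X**2*Z ↦ 1·36·1·2 = 72
  X*Y**2 ↦ 1·6·36·1 = 216
  Y**3 ↦ 1·1·216·1 = 216
  -2*Y**2*Z ↦ -2·1·36·2 = -144
  Y*Z**2 ↦ 1·1·6·4 = 24
  2*Z**3 ↦ 2·1·1·8 = 16
Sum: F(6, 6, 2) = (-216) + (216) + (72) + (216) + (216) + (-144) + (24) + (16) = 400.
Reducing mod 7: 400 ≡ 1 (mod 7).
Since F(a, b, c) ≡ 1 ≠ 0 (mod 7), P does NOT lie on the curve.


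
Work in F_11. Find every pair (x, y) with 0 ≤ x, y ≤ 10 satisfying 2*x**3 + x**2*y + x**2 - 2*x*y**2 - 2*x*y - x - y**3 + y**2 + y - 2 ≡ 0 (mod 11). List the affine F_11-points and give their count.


Affine F_11-points: {(0, 6), (1, 0), (1, 10), (5, 6), (6, 1), (6, 9), (7, 0), (7, 1), (7, 8), (8, 0), (8, 1), (8, 6), (9, 3), (9, 5), (9, 8)}; count = 15.

For each of the 121 pairs (x, y) ∈ F_11², evaluate f(x, y) mod 11. Record the zeros.
  x = 0: [0↦9, 1↦10, 2↦7, 3↦5, 4↦9, 5↦2, 6↦0, 7↦8, 8↦9, 9↦8, 10↦10]  zeros at y ∈ {6}
  x = 1: [0↦0, 1↦9, 2↦10, 3↦8, 4↦8, 5↦4, 6↦1, 7↦4, 8↦7, 9↦4, 10↦0]  zeros at y ∈ {0, 10}
  x = 2: [0↦5, 1↦2, 2↦9, 3↦9, 4↦7, 5↦8, 6↦6, 7↦6, 8↦2, 9↦10, 10↦2]  zeros at y ∈ ∅
  x = 3: [0↦3, 1↦1, 2↦5, 3↦9, 4↦7, 5↦4, 6↦5, 7↦4, 8↦6, 9↦5, 10↦6]  zeros at y ∈ ∅
  x = 4: [0↦6, 1↦7, 2↦10, 3↦9, 4↦9, 5↦4, 6↦10, 7↦10, 8↦9, 9↦1, 10↦2]  zeros at y ∈ ∅
  x = 5: [0↦4, 1↦10, 2↦3, 3↦10, 4↦3, 5↦9, 6↦0, 7↦3, 8↦1, 9↦10, 10↦2]  zeros at y ∈ {6}
  x = 6: [0↦9, 1↦0, 2↦7, 3↦2, 4↦1, 5↦9, 6↦9, 7↦6, 8↦5, 9↦0, 10↦7]  zeros at y ∈ {1, 9}
  x = 7: [0↦0, 1↦0, 2↦1, 3↦8, 4↦4, 5↦5, 6↦5, 7↦9, 8↦0, 9↦5, 10↦7]  zeros at y ∈ {0, 1, 8}
  x = 8: [0↦0, 1↦0, 2↦8, 3↦7, 4↦2, 5↦9, 6↦0, 7↦2, 8↦9, 9↦4, 10↦3]  zeros at y ∈ {0, 1, 6}
  x = 9: [0↦10, 1↦1, 2↦7, 3↦0, 4↦7, 5↦0, 6↦6, 7↦8, 8↦0, 9↦9, 10↦7]  zeros at y ∈ {3, 5, 8}
  x = 10: [0↦9, 1↦4, 2↦10, 3↦10, 4↦9, 5↦1, 6↦2, 7↦6, 8↦7, 9↦10, 10↦9]  zeros at y ∈ ∅
Collecting zeros: affine points = {(0, 6), (1, 0), (1, 10), (5, 6), (6, 1), (6, 9), (7, 0), (7, 1), (7, 8), (8, 0), (8, 1), (8, 6), (9, 3), (9, 5), (9, 8)}.
Total count |C(F_11)_aff| = 15.


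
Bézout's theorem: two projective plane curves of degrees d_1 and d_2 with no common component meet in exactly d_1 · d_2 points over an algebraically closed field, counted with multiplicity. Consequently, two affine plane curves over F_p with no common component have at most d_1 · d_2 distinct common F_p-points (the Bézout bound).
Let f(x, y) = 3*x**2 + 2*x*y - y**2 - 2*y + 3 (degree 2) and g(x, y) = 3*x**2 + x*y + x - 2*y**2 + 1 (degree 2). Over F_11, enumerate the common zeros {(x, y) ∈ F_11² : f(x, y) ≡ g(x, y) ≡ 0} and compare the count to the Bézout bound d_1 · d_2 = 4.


Common zeros: {(3, 3)}; count = 1; Bézout bound = 4.

deg(f) = 2, deg(g) = 2, so Bézout bound = 4.
Scan x ∈ F_11. For each x, list the y ∈ F_11 with f(x, y) ≡ 0 and those with g(x, y) ≡ 0 (mod 11); the common zeros in that column are the intersection.
  x = 0: f ≡ 0 at y ∈ {1, 8}; g ≡ 0 at y ∈ ∅; common: ∅.
  x = 1: f ≡ 0 at y ∈ ∅; g ≡ 0 at y ∈ ∅; common: ∅.
  x = 2: f ≡ 0 at y ∈ {5, 8}; g ≡ 0 at y ∈ {2, 10}; common: ∅.
  x = 3: f ≡ 0 at y ∈ {1, 3}; g ≡ 0 at y ∈ {3, 4}; common: {3}.
  x = 4: f ≡ 0 at y ∈ {7, 10}; g ≡ 0 at y ∈ {1}; common: ∅.
  x = 5: f ≡ 0 at y ∈ ∅; g ≡ 0 at y ∈ ∅; common: ∅.
  x = 6: f ≡ 0 at y ∈ {3, 7}; g ≡ 0 at y ∈ ∅; common: ∅.
  x = 7: f ≡ 0 at y ∈ ∅; g ≡ 0 at y ∈ ∅; common: ∅.
  x = 8: f ≡ 0 at y ∈ ∅; g ≡ 0 at y ∈ {2}; common: ∅.
  x = 9: f ≡ 0 at y ∈ ∅; g ≡ 0 at y ∈ {0, 10}; common: ∅.
  x = 10: f ≡ 0 at y ∈ ∅; g ≡ 0 at y ∈ {1, 4}; common: ∅.
Collecting: common zeros = {(3, 3)}, so the count is 1.
Comparison with the Bézout bound: 1 ≤ 4 = deg(f)·deg(g), as expected for curves with no common component (the affine F_11-count falls short of the bound because intersections may lie at infinity, over extension fields, or carry multiplicity).


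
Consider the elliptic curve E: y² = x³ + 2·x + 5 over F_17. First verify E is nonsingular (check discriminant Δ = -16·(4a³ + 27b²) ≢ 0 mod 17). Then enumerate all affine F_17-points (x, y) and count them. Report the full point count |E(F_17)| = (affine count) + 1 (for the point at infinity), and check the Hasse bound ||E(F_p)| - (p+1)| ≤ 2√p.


Affine points = {(1, 5), (1, 12), (2, 0), (3, 2), (3, 15), (4, 3), (4, 14), (5, 2), (5, 15), (9, 2), (9, 15), (11, 7), (11, 10), (13, 1), (13, 16), (16, 6), (16, 11)}; affine count = 17; |E(F_17)| = 18.

Discriminant check: Δ ∝ 4a³ + 27b² = 4·2³ + 27·5² = 4·8 + 27·25 ≡ 10 (mod 17). Nonzero ⇒ E is nonsingular.
For each x ∈ F_17, compute rhs = x³ + 2·x + 5 mod 17, then count y ∈ F_17 with y² ≡ rhs.
  x = 0: rhs = 5, matching y values: none (0 points).
  x = 1: rhs = 8, matching y values: 5, 12 (2 points).
  x = 2: rhs = 0, matching y values: 0 (1 points).
  x = 3: rhs = 4, matching y values: 2, 15 (2 points).
  x = 4: rhs = 9, matching y values: 3, 14 (2 points).
  x = 5: rhs = 4, matching y values: 2, 15 (2 points).
  x = 6: rhs = 12, matching y values: none (0 points).
  x = 7: rhs = 5, matching y values: none (0 points).
  x = 8: rhs = 6, matching y values: none (0 points).
  x = 9: rhs = 4, matching y values: 2, 15 (2 points).
  x = 10: rhs = 5, matching y values: none (0 points).
  x = 11: rhs = 15, matching y values: 7, 10 (2 points).
  x = 12: rhs = 6, matching y values: none (0 points).
  x = 13: rhs = 1, matching y values: 1, 16 (2 points).
  x = 14: rhs = 6, matching y values: none (0 points).
  x = 15: rhs = 10, matching y values: none (0 points).
  x = 16: rhs = 2, matching y values: 6, 11 (2 points).
Total affine count: 17.
Full point count |E(F_17)| = 17 + 1 = 18.
Hasse bound: |18 − (17+1)| = |0| = 0 ≤ 2√17 ≈ 8.2462 ✓.


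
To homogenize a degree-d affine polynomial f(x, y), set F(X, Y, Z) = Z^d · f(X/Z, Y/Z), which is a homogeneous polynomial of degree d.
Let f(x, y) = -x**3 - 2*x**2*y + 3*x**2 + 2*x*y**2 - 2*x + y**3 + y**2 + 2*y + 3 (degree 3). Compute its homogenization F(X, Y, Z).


F(X, Y, Z) = -X**3 - 2*X**2*Y + 3*X**2*Z + 2*X*Y**2 - 2*X*Z**2 + Y**3 + Y**2*Z + 2*Y*Z**2 + 3*Z**3

deg(f) = 3.
Substitute x = X/Z, y = Y/Z into f, then multiply by Z^3.
  monomial -1·x^3·y^0 ↦ -1·X^3·Y^0·Z^0.
  monomial -2·x^2·y^1 ↦ -2·X^2·Y^1·Z^0.
  monomial 3·x^2·y^0 ↦ 3·X^2·Y^0·Z^1.
  monomial 2·x^1·y^2 ↦ 2·X^1·Y^2·Z^0.
  monomial -2·x^1·y^0 ↦ -2·X^1·Y^0·Z^2.
  monomial 1·x^0·y^3 ↦ 1·X^0·Y^3·Z^0.
  monomial 1·x^0·y^2 ↦ 1·X^0·Y^2·Z^1.
  monomial 2·x^0·y^1 ↦ 2·X^0·Y^1·Z^2.
  monomial 3·x^0·y^0 ↦ 3·X^0·Y^0·Z^3.
Collecting: F(X, Y, Z) = -X**3 - 2*X**2*Y + 3*X**2*Z + 2*X*Y**2 - 2*X*Z**2 + Y**3 + Y**2*Z + 2*Y*Z**2 + 3*Z**3.


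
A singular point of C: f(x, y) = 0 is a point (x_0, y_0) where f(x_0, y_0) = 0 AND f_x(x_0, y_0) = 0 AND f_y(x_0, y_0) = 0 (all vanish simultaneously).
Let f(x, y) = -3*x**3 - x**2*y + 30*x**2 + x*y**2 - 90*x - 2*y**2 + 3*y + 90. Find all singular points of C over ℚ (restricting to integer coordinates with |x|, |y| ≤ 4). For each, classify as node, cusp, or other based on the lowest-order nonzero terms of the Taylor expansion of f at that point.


Singular points: {(3, 3)}; classification: cusp.

Compute partial derivatives:
  f_x = -9*x**2 - 2*x*y + 60*x + y**2 - 90.
  f_y = -x**2 + 2*x*y - 4*y + 3.
Scan x_0 ∈ {−4, ..., 4}. For each x_0, f_y(x_0, y) is a polynomial in y; find its integer roots y ∈ {−4, ..., 4}, then test f_x and f at those candidates.
  x = -4: f_y(-4, y) = -12*y - 13; no integer root y with |y| ≤ 4.
  x = -3: f_y(-3, y) = -10*y - 6; no integer root y with |y| ≤ 4.
  x = -2: f_y(-2, y) = -8*y - 1; no integer root y with |y| ≤ 4.
  x = -1: f_y(-1, y) = 2 - 6*y; no integer root y with |y| ≤ 4.
  x = 0: f_y(0, y) = 3 - 4*y; no integer root y with |y| ≤ 4.
  x = 1: f_y(1, y) = 2 - 2*y; vanishes at y ∈ {1}. (1, 1): f_x = -40 ≠ 0.
  x = 2: f_y(2, y) = -1; no integer root y with |y| ≤ 4.
  x = 3: f_y(3, y) = 2*y - 6; vanishes at y ∈ {3}. (3, 3): f_x = 0, f = 0 — SINGULAR.
  x = 4: f_y(4, y) = 4*y - 13; no integer root y with |y| ≤ 4.
Only singular point on the grid: (3, 3).
Classify: substitute x = 3 + u, y = 3 + v and expand: f = -3*u**3 - u**2*v + u*v**2 + v**2.
No constant or linear terms (consistent with a singular point). Quadratic part: v**2. Cubic part: -3*u**3 - u**2*v + u*v**2.
The quadratic part v**2 is a perfect square, so there is a single (double) tangent line v = 0, i.e. y = 3. Restricting the cubic part to that line (v = 0) leaves -3*u**3 ≠ 0, so f is not divisible by v and the branch is v² ≈ 3*u**3 to lowest order — this is a cusp.
Classification: cusp.


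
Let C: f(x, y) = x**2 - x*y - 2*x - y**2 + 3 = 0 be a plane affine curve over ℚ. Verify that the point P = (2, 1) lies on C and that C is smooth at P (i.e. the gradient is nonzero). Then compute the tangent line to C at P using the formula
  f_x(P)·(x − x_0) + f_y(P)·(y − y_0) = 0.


Tangent line at P: x - 4*y + 2 = 0.

Step 1: f(2, 1) = 0, so P lies on C.
Step 2: partial derivatives
  f_x(x, y) = 2*x - y - 2, f_y(x, y) = -x - 2*y.
  f_x(P) = 1, f_y(P) = -4 (gradient nonzero, so P is smooth).
Step 3: tangent line at P: 1·(x − 2) + -4·(y − 1) = 0.
Expanding: x - 4*y + 2 = 0.


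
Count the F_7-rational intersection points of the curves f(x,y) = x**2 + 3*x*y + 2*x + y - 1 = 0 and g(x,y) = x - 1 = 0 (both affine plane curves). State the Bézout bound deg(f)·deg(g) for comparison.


Common zeros: {(1, 3)}; count = 1; Bézout bound = 2.

deg(f) = 2, deg(g) = 1, so Bézout bound = 2.
Scan x ∈ F_7. For each x, list the y ∈ F_7 with f(x, y) ≡ 0 and those with g(x, y) ≡ 0 (mod 7); the common zeros in that column are the intersection.
  x = 0: f ≡ 0 at y ∈ {1}; g ≡ 0 at y ∈ ∅; common: ∅.
  x = 1: f ≡ 0 at y ∈ {3}; g ≡ 0 at y ∈ {0, 1, 2, 3, 4, 5, 6}; common: {3}.
  x = 2: f ≡ 0 at y ∈ {0, 1, 2, 3, 4, 5, 6}; g ≡ 0 at y ∈ ∅; common: ∅.
  x = 3: f ≡ 0 at y ∈ {0}; g ≡ 0 at y ∈ ∅; common: ∅.
  x = 4: f ≡ 0 at y ∈ {2}; g ≡ 0 at y ∈ ∅; common: ∅.
  x = 5: f ≡ 0 at y ∈ {4}; g ≡ 0 at y ∈ ∅; common: ∅.
  x = 6: f ≡ 0 at y ∈ {6}; g ≡ 0 at y ∈ ∅; common: ∅.
Collecting: common zeros = {(1, 3)}, so the count is 1.
Comparison with the Bézout bound: 1 ≤ 2 = deg(f)·deg(g), as expected for curves with no common component (the affine F_7-count falls short of the bound because intersections may lie at infinity, over extension fields, or carry multiplicity).


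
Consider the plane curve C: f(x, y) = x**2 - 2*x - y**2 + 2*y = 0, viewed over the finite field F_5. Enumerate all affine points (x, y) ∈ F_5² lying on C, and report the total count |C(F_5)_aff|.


Affine F_5-points: {(0, 0), (0, 2), (1, 1), (2, 0), (2, 2), (3, 3), (3, 4), (4, 3), (4, 4)}; count = 9.

For each of the 25 pairs (x, y) ∈ F_5², evaluate f(x, y) mod 5. Record the zeros.
  x = 0: [0↦0, 1↦1, 2↦0, 3↦2, 4↦2]  zeros at y ∈ {0, 2}
  x = 1: [0↦4, 1↦0, 2↦4, 3↦1, 4↦1]  zeros at y ∈ {1}
  x = 2: [0↦0, 1↦1, 2↦0, 3↦2, 4↦2]  zeros at y ∈ {0, 2}
  x = 3: [0↦3, 1↦4, 2↦3, 3↦0, 4↦0]  zeros at y ∈ {3, 4}
  x = 4: [0↦3, 1↦4, 2↦3, 3↦0, 4↦0]  zeros at y ∈ {3, 4}
Collecting zeros: affine points = {(0, 0), (0, 2), (1, 1), (2, 0), (2, 2), (3, 3), (3, 4), (4, 3), (4, 4)}.
Total count |C(F_5)_aff| = 9.


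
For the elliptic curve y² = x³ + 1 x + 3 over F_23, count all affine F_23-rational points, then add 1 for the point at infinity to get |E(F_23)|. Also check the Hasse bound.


Affine points = {(0, 7), (0, 16), (2, 6), (2, 17), (4, 5), (4, 18), (5, 8), (5, 15), (6, 8), (6, 15), (7, 10), (7, 13), (10, 1), (10, 22), (12, 8), (12, 15), (14, 1), (14, 22), (15, 9), (15, 14), (19, 2), (19, 21), (21, 4), (21, 19), (22, 1), (22, 22)}; affine count = 26; |E(F_23)| = 27.

Discriminant check: Δ ∝ 4a³ + 27b² = 4·1³ + 27·3² = 4·1 + 27·9 ≡ 17 (mod 23). Nonzero ⇒ E is nonsingular.
For each x ∈ F_23, compute rhs = x³ + 1·x + 3 mod 23, then count y ∈ F_23 with y² ≡ rhs.
  x = 0: rhs = 3, matching y values: 7, 16 (2 points).
  x = 1: rhs = 5, matching y values: none (0 points).
  x = 2: rhs = 13, matching y values: 6, 17 (2 points).
  x = 3: rhs = 10, matching y values: none (0 points).
  x = 4: rhs = 2, matching y values: 5, 18 (2 points).
  x = 5: rhs = 18, matching y values: 8, 15 (2 points).
  x = 6: rhs = 18, matching y values: 8, 15 (2 points).
  x = 7: rhs = 8, matching y values: 10, 13 (2 points).
  x = 8: rhs = 17, matching y values: none (0 points).
  x = 9: rhs = 5, matching y values: none (0 points).
  x = 10: rhs = 1, matching y values: 1, 22 (2 points).
  x = 11: rhs = 11, matching y values: none (0 points).
  x = 12: rhs = 18, matching y values: 8, 15 (2 points).
  x = 13: rhs = 5, matching y values: none (0 points).
  x = 14: rhs = 1, matching y values: 1, 22 (2 points).
  x = 15: rhs = 12, matching y values: 9, 14 (2 points).
  x = 16: rhs = 21, matching y values: none (0 points).
  x = 17: rhs = 11, matching y values: none (0 points).
  x = 18: rhs = 11, matching y values: none (0 points).
  x = 19: rhs = 4, matching y values: 2, 21 (2 points).
  x = 20: rhs = 19, matching y values: none (0 points).
  x = 21: rhs = 16, matching y values: 4, 19 (2 points).
  x = 22: rhs = 1, matching y values: 1, 22 (2 points).
Total affine count: 26.
Full point count |E(F_23)| = 26 + 1 = 27.
Hasse bound: |27 − (23+1)| = |3| = 3 ≤ 2√23 ≈ 9.5917 ✓.


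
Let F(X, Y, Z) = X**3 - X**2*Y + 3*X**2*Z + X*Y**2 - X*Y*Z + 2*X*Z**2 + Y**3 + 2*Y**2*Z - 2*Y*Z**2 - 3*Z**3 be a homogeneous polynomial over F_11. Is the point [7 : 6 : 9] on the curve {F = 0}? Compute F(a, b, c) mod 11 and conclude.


F(7,6,9) ≡ 8 (mod 11); P is NOT on the curve.

Evaluate F(7, 6, 9) term-by-term (mod 11).
  X**3 ↦ 1·343·1·1 = 343
  -X**2*Y ↦ -1·49·6·1 = -294
  3*X**2*Z ↦ 3·49·1·9 = 1323
  X*Y**2 ↦ 1·7·36·1 = 252
  -X*Y*Z ↦ -1·7·6·9 = -378
  2*X*Z**2 ↦ 2·7·1·81 = 1134
  Y**3 ↦ 1·1·216·1 = 216
  2*Y**2*Z ↦ 2·1·36·9 = 648
  -2*Y*Z**2 ↦ -2·1·6·81 = -972
  -3*Z**3 ↦ -3·1·1·729 = -2187
Sum: F(7, 6, 9) = (343) + (-294) + (1323) + (252) + (-378) + (1134) + (216) + (648) + (-972) + (-2187) = 85.
Reducing mod 11: 85 ≡ 8 (mod 11).
Since F(a, b, c) ≡ 8 ≠ 0 (mod 11), P does NOT lie on the curve.


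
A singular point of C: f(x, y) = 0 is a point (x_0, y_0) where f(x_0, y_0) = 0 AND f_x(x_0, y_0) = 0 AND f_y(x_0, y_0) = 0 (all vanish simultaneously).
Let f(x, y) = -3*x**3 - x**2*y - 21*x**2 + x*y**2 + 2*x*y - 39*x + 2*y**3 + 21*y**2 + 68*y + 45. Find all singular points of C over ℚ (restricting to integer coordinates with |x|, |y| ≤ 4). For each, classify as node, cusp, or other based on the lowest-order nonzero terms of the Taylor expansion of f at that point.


Singular points: {(-2, -3)}; classification: cusp.

Compute partial derivatives:
  f_x = -9*x**2 - 2*x*y - 42*x + y**2 + 2*y - 39.
  f_y = -x**2 + 2*x*y + 2*x + 6*y**2 + 42*y + 68.
Scan x_0 ∈ {−4, ..., 4}. For each x_0, f_y(x_0, y) is a polynomial in y; find its integer roots y ∈ {−4, ..., 4}, then test f_x and f at those candidates.
  x = -4: f_y(-4, y) = 6*y**2 + 34*y + 44; vanishes at y ∈ {-2}. (-4, -2): f_x = -31 ≠ 0.
  x = -3: f_y(-3, y) = 6*y**2 + 36*y + 53; no integer root y with |y| ≤ 4.
  x = -2: f_y(-2, y) = 6*y**2 + 38*y + 60; vanishes at y ∈ {-3}. (-2, -3): f_x = 0, f = 0 — SINGULAR.
  x = -1: f_y(-1, y) = 6*y**2 + 40*y + 65; no integer root y with |y| ≤ 4.
  x = 0: f_y(0, y) = 6*y**2 + 42*y + 68; no integer root y with |y| ≤ 4.
  x = 1: f_y(1, y) = 6*y**2 + 44*y + 69; no integer root y with |y| ≤ 4.
  x = 2: f_y(2, y) = 6*y**2 + 46*y + 68; vanishes at y ∈ {-2}. (2, -2): f_x = -151 ≠ 0.
  x = 3: f_y(3, y) = 6*y**2 + 48*y + 65; no integer root y with |y| ≤ 4.
  x = 4: f_y(4, y) = 6*y**2 + 50*y + 60; no integer root y with |y| ≤ 4.
Only singular point on the grid: (-2, -3).
Classify: substitute x = -2 + u, y = -3 + v and expand: f = -3*u**3 - u**2*v + u*v**2 + 2*v**3 + v**2.
No constant or linear terms (consistent with a singular point). Quadratic part: v**2. Cubic part: -3*u**3 - u**2*v + u*v**2 + 2*v**3.
The quadratic part v**2 is a perfect square, so there is a single (double) tangent line v = 0, i.e. y = -3. Restricting the cubic part to that line (v = 0) leaves -3*u**3 ≠ 0, so f is not divisible by v and the branch is v² ≈ 3*u**3 to lowest order — this is a cusp.
Classification: cusp.


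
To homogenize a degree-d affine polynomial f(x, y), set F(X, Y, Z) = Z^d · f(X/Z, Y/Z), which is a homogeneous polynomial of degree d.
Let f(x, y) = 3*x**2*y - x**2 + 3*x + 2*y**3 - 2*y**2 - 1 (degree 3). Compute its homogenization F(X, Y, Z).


F(X, Y, Z) = 3*X**2*Y - X**2*Z + 3*X*Z**2 + 2*Y**3 - 2*Y**2*Z - Z**3

deg(f) = 3.
Substitute x = X/Z, y = Y/Z into f, then multiply by Z^3.
  monomial 3·x^2·y^1 ↦ 3·X^2·Y^1·Z^0.
  monomial -1·x^2·y^0 ↦ -1·X^2·Y^0·Z^1.
  monomial 3·x^1·y^0 ↦ 3·X^1·Y^0·Z^2.
  monomial 2·x^0·y^3 ↦ 2·X^0·Y^3·Z^0.
  monomial -2·x^0·y^2 ↦ -2·X^0·Y^2·Z^1.
  monomial -1·x^0·y^0 ↦ -1·X^0·Y^0·Z^3.
Collecting: F(X, Y, Z) = 3*X**2*Y - X**2*Z + 3*X*Z**2 + 2*Y**3 - 2*Y**2*Z - Z**3.


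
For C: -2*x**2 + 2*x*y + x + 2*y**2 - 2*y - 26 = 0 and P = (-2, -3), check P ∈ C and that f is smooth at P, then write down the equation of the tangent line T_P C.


Tangent line at P: 3*x - 18*y - 48 = 0.

Step 1: f(-2, -3) = 0, so P lies on C.
Step 2: partial derivatives
  f_x(x, y) = -4*x + 2*y + 1, f_y(x, y) = 2*x + 4*y - 2.
  f_x(P) = 3, f_y(P) = -18 (gradient nonzero, so P is smooth).
Step 3: tangent line at P: 3·(x − -2) + -18·(y − -3) = 0.
Expanding: 3*x - 18*y - 48 = 0.


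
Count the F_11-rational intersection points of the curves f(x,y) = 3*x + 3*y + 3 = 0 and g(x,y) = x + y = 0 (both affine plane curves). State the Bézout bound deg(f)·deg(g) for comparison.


Common zeros: ∅; count = 0; Bézout bound = 1.

deg(f) = 1, deg(g) = 1, so Bézout bound = 1.
Scan x ∈ F_11. For each x, list the y ∈ F_11 with f(x, y) ≡ 0 and those with g(x, y) ≡ 0 (mod 11); the common zeros in that column are the intersection.
  x = 0: f ≡ 0 at y ∈ {10}; g ≡ 0 at y ∈ {0}; common: ∅.
  x = 1: f ≡ 0 at y ∈ {9}; g ≡ 0 at y ∈ {10}; common: ∅.
  x = 2: f ≡ 0 at y ∈ {8}; g ≡ 0 at y ∈ {9}; common: ∅.
  x = 3: f ≡ 0 at y ∈ {7}; g ≡ 0 at y ∈ {8}; common: ∅.
  x = 4: f ≡ 0 at y ∈ {6}; g ≡ 0 at y ∈ {7}; common: ∅.
  x = 5: f ≡ 0 at y ∈ {5}; g ≡ 0 at y ∈ {6}; common: ∅.
  x = 6: f ≡ 0 at y ∈ {4}; g ≡ 0 at y ∈ {5}; common: ∅.
  x = 7: f ≡ 0 at y ∈ {3}; g ≡ 0 at y ∈ {4}; common: ∅.
  x = 8: f ≡ 0 at y ∈ {2}; g ≡ 0 at y ∈ {3}; common: ∅.
  x = 9: f ≡ 0 at y ∈ {1}; g ≡ 0 at y ∈ {2}; common: ∅.
  x = 10: f ≡ 0 at y ∈ {0}; g ≡ 0 at y ∈ {1}; common: ∅.
Collecting: common zeros = ∅, so the count is 0.
Comparison with the Bézout bound: 0 ≤ 1 = deg(f)·deg(g), as expected for curves with no common component (the affine F_11-count falls short of the bound because intersections may lie at infinity, over extension fields, or carry multiplicity).
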